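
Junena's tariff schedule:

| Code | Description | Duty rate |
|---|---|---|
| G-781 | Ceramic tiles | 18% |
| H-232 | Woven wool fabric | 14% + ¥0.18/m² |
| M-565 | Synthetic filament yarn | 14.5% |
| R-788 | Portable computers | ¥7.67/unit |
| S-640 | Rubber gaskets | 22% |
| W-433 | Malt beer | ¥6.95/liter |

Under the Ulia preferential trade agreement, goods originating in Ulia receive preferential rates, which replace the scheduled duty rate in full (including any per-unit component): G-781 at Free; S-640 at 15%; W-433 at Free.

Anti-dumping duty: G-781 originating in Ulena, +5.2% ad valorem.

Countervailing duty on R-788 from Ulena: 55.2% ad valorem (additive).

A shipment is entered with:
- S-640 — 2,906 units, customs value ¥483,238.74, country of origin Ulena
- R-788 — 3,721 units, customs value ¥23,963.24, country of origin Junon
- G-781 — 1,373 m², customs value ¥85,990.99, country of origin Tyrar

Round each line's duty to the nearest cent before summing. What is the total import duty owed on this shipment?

¥150,330.97

Line 1 (S-640, Ulena, 2,906 units, ¥483,238.74):
Base rate for S-640 is 22%.
S-640 has an FTA preferential rate, but origin Ulena is not Ulia; base rate stands.
Duty = ¥483,238.74 × 22% = ¥106,312.52.
Line 2 (R-788, Junon, 3,721 units, ¥23,963.24):
Base rate for R-788 is ¥7.67/unit.
The additional-duty order on R-788 targets Ulena, not Junon; it does not apply.
Duty = 3,721 × ¥7.67 = ¥28,540.07.
Line 3 (G-781, Tyrar, 1,373 m², ¥85,990.99):
Base rate for G-781 is 18%.
G-781 has an FTA preferential rate, but origin Tyrar is not Ulia; base rate stands.
The additional-duty order on G-781 targets Ulena, not Tyrar; it does not apply.
Duty = ¥85,990.99 × 18% = ¥15,478.38.
Total = ¥106,312.52 + ¥28,540.07 + ¥15,478.38 = ¥150,330.97.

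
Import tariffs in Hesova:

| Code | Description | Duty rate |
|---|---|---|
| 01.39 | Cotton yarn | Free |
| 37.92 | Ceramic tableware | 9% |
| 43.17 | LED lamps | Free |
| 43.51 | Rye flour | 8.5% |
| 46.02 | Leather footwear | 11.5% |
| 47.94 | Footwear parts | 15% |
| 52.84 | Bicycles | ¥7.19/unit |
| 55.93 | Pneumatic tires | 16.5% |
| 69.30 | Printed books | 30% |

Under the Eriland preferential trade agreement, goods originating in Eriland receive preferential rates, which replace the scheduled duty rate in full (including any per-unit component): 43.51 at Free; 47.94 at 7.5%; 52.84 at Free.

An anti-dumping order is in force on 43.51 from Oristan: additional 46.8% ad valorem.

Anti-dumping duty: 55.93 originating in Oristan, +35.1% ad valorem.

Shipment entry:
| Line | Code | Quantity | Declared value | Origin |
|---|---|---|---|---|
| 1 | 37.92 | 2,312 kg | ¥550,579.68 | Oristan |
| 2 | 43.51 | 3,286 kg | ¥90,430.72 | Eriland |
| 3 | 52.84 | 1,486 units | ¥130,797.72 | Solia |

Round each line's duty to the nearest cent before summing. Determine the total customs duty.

Line 1 (37.92, Oristan, 2,312 kg, ¥550,579.68):
Base rate for 37.92 is 9%.
Duty = ¥550,579.68 × 9% = ¥49,552.17.
Line 2 (43.51, Eriland, 3,286 kg, ¥90,430.72):
Base rate for 43.51 is 8.5%.
Origin Eriland qualifies under the Hesova–Eriland agreement and 43.51 is covered: preferential rate Free applies instead.
The additional-duty order on 43.51 targets Oristan, not Eriland; it does not apply.
Duty = ¥90,430.72 × 0% = ¥0.00.
Line 3 (52.84, Solia, 1,486 units, ¥130,797.72):
Base rate for 52.84 is ¥7.19/unit.
52.84 has an FTA preferential rate, but origin Solia is not Eriland; base rate stands.
Duty = 1,486 × ¥7.19 = ¥10,684.34.
Total = ¥49,552.17 + ¥0.00 + ¥10,684.34 = ¥60,236.51.

¥60,236.51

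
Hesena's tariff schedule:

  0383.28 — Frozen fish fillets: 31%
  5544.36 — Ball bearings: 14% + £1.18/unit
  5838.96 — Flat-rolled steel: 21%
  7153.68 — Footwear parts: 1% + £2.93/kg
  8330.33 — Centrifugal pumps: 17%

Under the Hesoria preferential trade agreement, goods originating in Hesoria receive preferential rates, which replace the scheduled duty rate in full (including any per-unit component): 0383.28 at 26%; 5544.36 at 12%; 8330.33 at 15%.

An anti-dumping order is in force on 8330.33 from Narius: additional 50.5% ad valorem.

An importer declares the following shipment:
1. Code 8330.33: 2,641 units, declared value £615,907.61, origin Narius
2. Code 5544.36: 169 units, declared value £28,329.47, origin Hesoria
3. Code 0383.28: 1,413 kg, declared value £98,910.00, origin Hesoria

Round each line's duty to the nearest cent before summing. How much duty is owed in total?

£444,853.78

Line 1 (8330.33, Narius, 2,641 units, £615,907.61):
Base rate for 8330.33 is 17%.
8330.33 has an FTA preferential rate, but origin Narius is not Hesoria; base rate stands.
Additional duty on 8330.33 from Narius: +50.5%. Applied ad valorem rate: 17% + 50.5% = 67.5%.
Duty = £615,907.61 × 67.5% = £415,737.64.
Line 2 (5544.36, Hesoria, 169 units, £28,329.47):
Base rate for 5544.36 is 14% + £1.18/unit.
Origin Hesoria qualifies under the Hesena–Hesoria agreement and 5544.36 is covered: preferential rate 12% applies instead.
Duty = £28,329.47 × 12% = £3,399.54.
Line 3 (0383.28, Hesoria, 1,413 kg, £98,910.00):
Base rate for 0383.28 is 31%.
Origin Hesoria qualifies under the Hesena–Hesoria agreement and 0383.28 is covered: preferential rate 26% applies instead.
Duty = £98,910.00 × 26% = £25,716.60.
Total = £415,737.64 + £3,399.54 + £25,716.60 = £444,853.78.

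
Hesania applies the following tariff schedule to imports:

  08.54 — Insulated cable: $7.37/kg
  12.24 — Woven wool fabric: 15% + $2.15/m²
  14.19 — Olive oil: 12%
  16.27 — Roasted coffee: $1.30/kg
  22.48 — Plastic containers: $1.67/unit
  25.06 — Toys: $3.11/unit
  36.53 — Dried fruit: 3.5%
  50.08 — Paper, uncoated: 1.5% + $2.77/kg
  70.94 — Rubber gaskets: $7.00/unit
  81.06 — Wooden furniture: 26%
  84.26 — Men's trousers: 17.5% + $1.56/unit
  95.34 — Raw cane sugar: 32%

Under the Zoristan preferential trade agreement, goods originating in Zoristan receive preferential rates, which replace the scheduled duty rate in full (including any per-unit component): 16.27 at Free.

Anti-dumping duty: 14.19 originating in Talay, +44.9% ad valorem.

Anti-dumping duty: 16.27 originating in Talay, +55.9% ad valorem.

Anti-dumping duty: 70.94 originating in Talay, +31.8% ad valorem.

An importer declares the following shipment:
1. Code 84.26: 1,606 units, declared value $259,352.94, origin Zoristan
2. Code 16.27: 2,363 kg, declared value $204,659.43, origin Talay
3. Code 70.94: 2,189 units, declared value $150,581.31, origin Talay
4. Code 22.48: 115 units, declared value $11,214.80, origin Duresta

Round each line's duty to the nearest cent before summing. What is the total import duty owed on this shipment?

$228,768.55

Line 1 (84.26, Zoristan, 1,606 units, $259,352.94):
Base rate for 84.26 is 17.5% + $1.56/unit.
Origin Zoristan is the FTA partner but 84.26 is not on the preference list; base rate stands.
Duty = $259,352.94 × 17.5% + 1,606 × $1.56 = $47,892.12.
Line 2 (16.27, Talay, 2,363 kg, $204,659.43):
Base rate for 16.27 is $1.30/kg.
16.27 has an FTA preferential rate, but origin Talay is not Zoristan; base rate stands.
Additional duty on 16.27 from Talay: +55.9% ad valorem. Applied ad valorem rate = 55.9%.
Duty = $204,659.43 × 55.9% + 2,363 × $1.30 = $117,476.52.
Line 3 (70.94, Talay, 2,189 units, $150,581.31):
Base rate for 70.94 is $7.00/unit.
Additional duty on 70.94 from Talay: +31.8% ad valorem. Applied ad valorem rate = 31.8%.
Duty = $150,581.31 × 31.8% + 2,189 × $7.00 = $63,207.86.
Line 4 (22.48, Duresta, 115 units, $11,214.80):
Base rate for 22.48 is $1.67/unit.
Duty = 115 × $1.67 = $192.05.
Total = $47,892.12 + $117,476.52 + $63,207.86 + $192.05 = $228,768.55.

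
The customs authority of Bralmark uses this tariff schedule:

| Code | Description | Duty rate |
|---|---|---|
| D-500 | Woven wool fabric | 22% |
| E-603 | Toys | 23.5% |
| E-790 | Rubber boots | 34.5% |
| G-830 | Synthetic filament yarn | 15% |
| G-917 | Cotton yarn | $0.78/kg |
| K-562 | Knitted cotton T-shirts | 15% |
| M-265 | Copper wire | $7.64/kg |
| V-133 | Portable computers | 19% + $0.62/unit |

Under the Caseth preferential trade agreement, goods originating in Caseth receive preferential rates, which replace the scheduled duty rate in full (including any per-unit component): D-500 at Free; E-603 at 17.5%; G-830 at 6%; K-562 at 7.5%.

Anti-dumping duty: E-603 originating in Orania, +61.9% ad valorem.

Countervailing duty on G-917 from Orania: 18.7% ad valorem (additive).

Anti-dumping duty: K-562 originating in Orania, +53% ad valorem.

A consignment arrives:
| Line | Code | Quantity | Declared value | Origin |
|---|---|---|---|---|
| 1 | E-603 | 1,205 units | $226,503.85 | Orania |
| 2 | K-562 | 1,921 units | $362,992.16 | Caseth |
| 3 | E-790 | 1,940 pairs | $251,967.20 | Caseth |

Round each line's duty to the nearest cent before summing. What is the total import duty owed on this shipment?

Line 1 (E-603, Orania, 1,205 units, $226,503.85):
Base rate for E-603 is 23.5%.
E-603 has an FTA preferential rate, but origin Orania is not Caseth; base rate stands.
Additional duty on E-603 from Orania: +61.9%. Applied ad valorem rate: 23.5% + 61.9% = 85.4%.
Duty = $226,503.85 × 85.4% = $193,434.29.
Line 2 (K-562, Caseth, 1,921 units, $362,992.16):
Base rate for K-562 is 15%.
Origin Caseth qualifies under the Bralmark–Caseth agreement and K-562 is covered: preferential rate 7.5% applies instead.
The additional-duty order on K-562 targets Orania, not Caseth; it does not apply.
Duty = $362,992.16 × 7.5% = $27,224.41.
Line 3 (E-790, Caseth, 1,940 pairs, $251,967.20):
Base rate for E-790 is 34.5%.
Origin Caseth is the FTA partner but E-790 is not on the preference list; base rate stands.
Duty = $251,967.20 × 34.5% = $86,928.68.
Total = $193,434.29 + $27,224.41 + $86,928.68 = $307,587.38.

$307,587.38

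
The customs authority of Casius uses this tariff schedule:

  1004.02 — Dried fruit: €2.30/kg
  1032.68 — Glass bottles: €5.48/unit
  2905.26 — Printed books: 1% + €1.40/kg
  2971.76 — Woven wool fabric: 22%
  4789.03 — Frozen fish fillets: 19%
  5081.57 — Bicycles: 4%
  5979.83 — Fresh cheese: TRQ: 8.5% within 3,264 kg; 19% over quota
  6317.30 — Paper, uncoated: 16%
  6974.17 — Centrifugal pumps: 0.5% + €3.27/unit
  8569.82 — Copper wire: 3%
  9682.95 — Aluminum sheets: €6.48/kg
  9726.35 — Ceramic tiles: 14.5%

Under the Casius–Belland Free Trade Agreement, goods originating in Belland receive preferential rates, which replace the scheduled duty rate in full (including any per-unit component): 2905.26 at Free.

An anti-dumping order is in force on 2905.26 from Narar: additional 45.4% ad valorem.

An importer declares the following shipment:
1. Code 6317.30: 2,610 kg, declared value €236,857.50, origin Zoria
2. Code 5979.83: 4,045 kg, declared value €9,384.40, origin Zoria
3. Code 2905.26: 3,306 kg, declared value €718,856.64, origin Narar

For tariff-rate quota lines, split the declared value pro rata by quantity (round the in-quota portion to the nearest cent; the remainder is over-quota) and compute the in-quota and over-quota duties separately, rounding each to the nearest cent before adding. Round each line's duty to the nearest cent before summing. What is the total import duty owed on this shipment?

Line 1 (6317.30, Zoria, 2,610 kg, €236,857.50):
Base rate for 6317.30 is 16%.
Duty = €236,857.50 × 16% = €37,897.20.
Line 2 (5979.83, Zoria, 4,045 kg, €9,384.40):
Code 5979.83 is under a tariff-rate quota (threshold 3,264 kg). In-quota: 3,264 kg at 8.5%; over-quota: 781 kg at 19%.
Pro-rata value split: in-quota = €9,384.40 × 3,264/4,045 = €7,572.48; over-quota = €9,384.40 − €7,572.48 = €1,811.92.
In-quota duty = €7,572.48 × 8.5% = €643.66. Over-quota duty = €1,811.92 × 19% = €344.26.
Line duty = €643.66 + €344.26 = €987.92.
Line 3 (2905.26, Narar, 3,306 kg, €718,856.64):
Base rate for 2905.26 is 1% + €1.40/kg.
2905.26 has an FTA preferential rate, but origin Narar is not Belland; base rate stands.
Additional duty on 2905.26 from Narar: +45.4%. Applied ad valorem rate: 1% + 45.4% = 46.4%.
Duty = €718,856.64 × 46.4% + 3,306 × €1.40 = €338,177.88.
Total = €37,897.20 + €987.92 + €338,177.88 = €377,063.00.

€377,063.00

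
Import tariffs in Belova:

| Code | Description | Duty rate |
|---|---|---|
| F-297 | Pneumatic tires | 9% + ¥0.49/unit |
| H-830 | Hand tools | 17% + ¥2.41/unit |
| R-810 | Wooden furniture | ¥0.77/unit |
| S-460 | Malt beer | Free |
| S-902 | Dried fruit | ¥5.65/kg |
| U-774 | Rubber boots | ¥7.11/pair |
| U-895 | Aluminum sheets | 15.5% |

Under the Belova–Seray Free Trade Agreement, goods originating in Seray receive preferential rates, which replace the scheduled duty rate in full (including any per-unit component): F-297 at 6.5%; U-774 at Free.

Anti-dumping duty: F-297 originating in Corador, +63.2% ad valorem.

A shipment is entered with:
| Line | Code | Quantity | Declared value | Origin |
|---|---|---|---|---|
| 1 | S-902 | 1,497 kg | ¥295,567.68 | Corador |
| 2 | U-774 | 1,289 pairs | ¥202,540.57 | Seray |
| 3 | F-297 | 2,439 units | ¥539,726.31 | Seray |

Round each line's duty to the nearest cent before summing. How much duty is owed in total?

Line 1 (S-902, Corador, 1,497 kg, ¥295,567.68):
Base rate for S-902 is ¥5.65/kg.
Duty = 1,497 × ¥5.65 = ¥8,458.05.
Line 2 (U-774, Seray, 1,289 pairs, ¥202,540.57):
Base rate for U-774 is ¥7.11/pair.
Origin Seray qualifies under the Belova–Seray agreement and U-774 is covered: preferential rate Free applies instead.
Duty = ¥202,540.57 × 0% = ¥0.00.
Line 3 (F-297, Seray, 2,439 units, ¥539,726.31):
Base rate for F-297 is 9% + ¥0.49/unit.
Origin Seray qualifies under the Belova–Seray agreement and F-297 is covered: preferential rate 6.5% applies instead.
The additional-duty order on F-297 targets Corador, not Seray; it does not apply.
Duty = ¥539,726.31 × 6.5% = ¥35,082.21.
Total = ¥8,458.05 + ¥0.00 + ¥35,082.21 = ¥43,540.26.

¥43,540.26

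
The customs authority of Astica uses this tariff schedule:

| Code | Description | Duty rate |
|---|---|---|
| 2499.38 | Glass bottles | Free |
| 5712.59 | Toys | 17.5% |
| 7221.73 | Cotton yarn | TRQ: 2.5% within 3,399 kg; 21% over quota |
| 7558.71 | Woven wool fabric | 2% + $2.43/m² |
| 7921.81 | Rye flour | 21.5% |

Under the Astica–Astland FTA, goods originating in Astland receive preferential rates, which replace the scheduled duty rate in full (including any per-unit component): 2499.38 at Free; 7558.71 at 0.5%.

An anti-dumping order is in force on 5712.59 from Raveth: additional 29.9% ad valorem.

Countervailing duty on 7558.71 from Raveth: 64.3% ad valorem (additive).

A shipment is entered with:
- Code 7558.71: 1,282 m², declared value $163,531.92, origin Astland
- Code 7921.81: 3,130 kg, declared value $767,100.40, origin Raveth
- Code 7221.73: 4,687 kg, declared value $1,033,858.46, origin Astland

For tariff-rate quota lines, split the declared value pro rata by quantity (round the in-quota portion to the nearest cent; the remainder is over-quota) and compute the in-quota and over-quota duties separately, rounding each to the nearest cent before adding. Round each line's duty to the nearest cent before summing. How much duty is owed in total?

Line 1 (7558.71, Astland, 1,282 m², $163,531.92):
Base rate for 7558.71 is 2% + $2.43/m².
Origin Astland qualifies under the Astica–Astland agreement and 7558.71 is covered: preferential rate 0.5% applies instead.
The additional-duty order on 7558.71 targets Raveth, not Astland; it does not apply.
Duty = $163,531.92 × 0.5% = $817.66.
Line 2 (7921.81, Raveth, 3,130 kg, $767,100.40):
Base rate for 7921.81 is 21.5%.
Duty = $767,100.40 × 21.5% = $164,926.59.
Line 3 (7221.73, Astland, 4,687 kg, $1,033,858.46):
Code 7221.73 is under a tariff-rate quota (threshold 3,399 kg). In-quota: 3,399 kg at 2.5%; over-quota: 1,288 kg at 21%.
Pro-rata value split: in-quota = $1,033,858.46 × 3,399/4,687 = $749,751.42; over-quota = $1,033,858.46 − $749,751.42 = $284,107.04.
In-quota duty = $749,751.42 × 2.5% = $18,743.79. Over-quota duty = $284,107.04 × 21% = $59,662.48.
Line duty = $18,743.79 + $59,662.48 = $78,406.27.
Total = $817.66 + $164,926.59 + $78,406.27 = $244,150.52.

$244,150.52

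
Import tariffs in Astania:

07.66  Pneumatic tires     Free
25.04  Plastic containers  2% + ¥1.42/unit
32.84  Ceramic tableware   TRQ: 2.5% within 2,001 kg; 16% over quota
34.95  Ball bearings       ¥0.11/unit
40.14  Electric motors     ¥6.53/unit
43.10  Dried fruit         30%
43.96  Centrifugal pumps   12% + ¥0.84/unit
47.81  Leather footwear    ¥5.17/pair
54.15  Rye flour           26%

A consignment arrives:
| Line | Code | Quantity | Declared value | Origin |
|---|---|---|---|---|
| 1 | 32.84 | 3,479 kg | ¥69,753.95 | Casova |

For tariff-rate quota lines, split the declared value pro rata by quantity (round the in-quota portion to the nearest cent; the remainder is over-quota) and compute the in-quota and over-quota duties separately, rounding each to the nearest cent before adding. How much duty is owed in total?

¥5,744.42

Line 1 (32.84, Casova, 3,479 kg, ¥69,753.95):
Code 32.84 is under a tariff-rate quota (threshold 2,001 kg). In-quota: 2,001 kg at 2.5%; over-quota: 1,478 kg at 16%.
Pro-rata value split: in-quota = ¥69,753.95 × 2,001/3,479 = ¥40,120.05; over-quota = ¥69,753.95 − ¥40,120.05 = ¥29,633.90.
In-quota duty = ¥40,120.05 × 2.5% = ¥1,003.00. Over-quota duty = ¥29,633.90 × 16% = ¥4,741.42.
Line duty = ¥1,003.00 + ¥4,741.42 = ¥5,744.42.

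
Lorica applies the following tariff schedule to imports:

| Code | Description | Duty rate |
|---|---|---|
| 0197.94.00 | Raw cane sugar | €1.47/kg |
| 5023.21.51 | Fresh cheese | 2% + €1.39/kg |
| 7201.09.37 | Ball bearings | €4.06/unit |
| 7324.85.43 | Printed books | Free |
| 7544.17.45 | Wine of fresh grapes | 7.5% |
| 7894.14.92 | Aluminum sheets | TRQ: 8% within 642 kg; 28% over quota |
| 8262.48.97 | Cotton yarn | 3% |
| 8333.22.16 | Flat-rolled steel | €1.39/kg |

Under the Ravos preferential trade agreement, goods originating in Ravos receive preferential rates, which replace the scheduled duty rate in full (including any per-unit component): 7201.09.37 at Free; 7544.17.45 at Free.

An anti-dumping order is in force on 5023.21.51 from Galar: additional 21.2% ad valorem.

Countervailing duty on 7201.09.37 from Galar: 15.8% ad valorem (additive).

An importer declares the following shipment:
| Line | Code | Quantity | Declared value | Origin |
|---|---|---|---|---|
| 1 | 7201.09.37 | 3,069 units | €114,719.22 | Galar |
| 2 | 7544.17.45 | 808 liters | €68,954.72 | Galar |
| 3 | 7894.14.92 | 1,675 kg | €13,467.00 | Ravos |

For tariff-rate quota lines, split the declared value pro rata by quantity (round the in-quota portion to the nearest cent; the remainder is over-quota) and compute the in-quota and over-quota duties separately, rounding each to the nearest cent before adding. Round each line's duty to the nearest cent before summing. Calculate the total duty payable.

€38,495.80

Line 1 (7201.09.37, Galar, 3,069 units, €114,719.22):
Base rate for 7201.09.37 is €4.06/unit.
7201.09.37 has an FTA preferential rate, but origin Galar is not Ravos; base rate stands.
Additional duty on 7201.09.37 from Galar: +15.8% ad valorem. Applied ad valorem rate = 15.8%.
Duty = €114,719.22 × 15.8% + 3,069 × €4.06 = €30,585.78.
Line 2 (7544.17.45, Galar, 808 liters, €68,954.72):
Base rate for 7544.17.45 is 7.5%.
7544.17.45 has an FTA preferential rate, but origin Galar is not Ravos; base rate stands.
Duty = €68,954.72 × 7.5% = €5,171.60.
Line 3 (7894.14.92, Ravos, 1,675 kg, €13,467.00):
Code 7894.14.92 is under a tariff-rate quota (threshold 642 kg). In-quota: 642 kg at 8%; over-quota: 1,033 kg at 28%.
Pro-rata value split: in-quota = €13,467.00 × 642/1,675 = €5,161.68; over-quota = €13,467.00 − €5,161.68 = €8,305.32.
In-quota duty = €5,161.68 × 8% = €412.93. Over-quota duty = €8,305.32 × 28% = €2,325.49.
Line duty = €412.93 + €2,325.49 = €2,738.42.
Total = €30,585.78 + €5,171.60 + €2,738.42 = €38,495.80.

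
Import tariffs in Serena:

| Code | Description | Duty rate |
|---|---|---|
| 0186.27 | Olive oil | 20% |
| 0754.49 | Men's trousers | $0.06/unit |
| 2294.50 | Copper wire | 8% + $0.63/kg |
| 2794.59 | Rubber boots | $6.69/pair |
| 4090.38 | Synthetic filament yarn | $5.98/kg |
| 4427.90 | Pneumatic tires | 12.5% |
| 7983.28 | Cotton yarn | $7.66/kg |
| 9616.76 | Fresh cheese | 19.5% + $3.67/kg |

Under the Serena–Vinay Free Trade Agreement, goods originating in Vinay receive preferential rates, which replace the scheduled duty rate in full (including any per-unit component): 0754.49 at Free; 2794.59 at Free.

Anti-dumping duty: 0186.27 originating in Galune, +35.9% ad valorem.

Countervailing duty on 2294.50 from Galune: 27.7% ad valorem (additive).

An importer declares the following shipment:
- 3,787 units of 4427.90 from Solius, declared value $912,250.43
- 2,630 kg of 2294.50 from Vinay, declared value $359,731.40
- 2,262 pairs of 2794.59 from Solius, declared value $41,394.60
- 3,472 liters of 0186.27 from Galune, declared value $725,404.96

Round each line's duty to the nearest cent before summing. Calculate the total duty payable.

$565,100.86

Line 1 (4427.90, Solius, 3,787 units, $912,250.43):
Base rate for 4427.90 is 12.5%.
Duty = $912,250.43 × 12.5% = $114,031.30.
Line 2 (2294.50, Vinay, 2,630 kg, $359,731.40):
Base rate for 2294.50 is 8% + $0.63/kg.
Origin Vinay is the FTA partner but 2294.50 is not on the preference list; base rate stands.
The additional-duty order on 2294.50 targets Galune, not Vinay; it does not apply.
Duty = $359,731.40 × 8% + 2,630 × $0.63 = $30,435.41.
Line 3 (2794.59, Solius, 2,262 pairs, $41,394.60):
Base rate for 2794.59 is $6.69/pair.
2794.59 has an FTA preferential rate, but origin Solius is not Vinay; base rate stands.
Duty = 2,262 × $6.69 = $15,132.78.
Line 4 (0186.27, Galune, 3,472 liters, $725,404.96):
Base rate for 0186.27 is 20%.
Additional duty on 0186.27 from Galune: +35.9%. Applied ad valorem rate: 20% + 35.9% = 55.9%.
Duty = $725,404.96 × 55.9% = $405,501.37.
Total = $114,031.30 + $30,435.41 + $15,132.78 + $405,501.37 = $565,100.86.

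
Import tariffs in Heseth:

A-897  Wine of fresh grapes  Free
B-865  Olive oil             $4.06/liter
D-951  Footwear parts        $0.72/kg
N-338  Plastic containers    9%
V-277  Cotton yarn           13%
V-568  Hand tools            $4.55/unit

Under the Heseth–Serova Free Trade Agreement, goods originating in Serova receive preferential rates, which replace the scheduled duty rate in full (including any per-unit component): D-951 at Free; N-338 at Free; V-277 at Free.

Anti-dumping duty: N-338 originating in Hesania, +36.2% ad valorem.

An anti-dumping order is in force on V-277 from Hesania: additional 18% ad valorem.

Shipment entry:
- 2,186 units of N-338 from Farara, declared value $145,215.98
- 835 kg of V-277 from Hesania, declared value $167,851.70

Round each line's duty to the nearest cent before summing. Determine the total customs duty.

Line 1 (N-338, Farara, 2,186 units, $145,215.98):
Base rate for N-338 is 9%.
N-338 has an FTA preferential rate, but origin Farara is not Serova; base rate stands.
The additional-duty order on N-338 targets Hesania, not Farara; it does not apply.
Duty = $145,215.98 × 9% = $13,069.44.
Line 2 (V-277, Hesania, 835 kg, $167,851.70):
Base rate for V-277 is 13%.
V-277 has an FTA preferential rate, but origin Hesania is not Serova; base rate stands.
Additional duty on V-277 from Hesania: +18%. Applied ad valorem rate: 13% + 18% = 31%.
Duty = $167,851.70 × 31% = $52,034.03.
Total = $13,069.44 + $52,034.03 = $65,103.47.

$65,103.47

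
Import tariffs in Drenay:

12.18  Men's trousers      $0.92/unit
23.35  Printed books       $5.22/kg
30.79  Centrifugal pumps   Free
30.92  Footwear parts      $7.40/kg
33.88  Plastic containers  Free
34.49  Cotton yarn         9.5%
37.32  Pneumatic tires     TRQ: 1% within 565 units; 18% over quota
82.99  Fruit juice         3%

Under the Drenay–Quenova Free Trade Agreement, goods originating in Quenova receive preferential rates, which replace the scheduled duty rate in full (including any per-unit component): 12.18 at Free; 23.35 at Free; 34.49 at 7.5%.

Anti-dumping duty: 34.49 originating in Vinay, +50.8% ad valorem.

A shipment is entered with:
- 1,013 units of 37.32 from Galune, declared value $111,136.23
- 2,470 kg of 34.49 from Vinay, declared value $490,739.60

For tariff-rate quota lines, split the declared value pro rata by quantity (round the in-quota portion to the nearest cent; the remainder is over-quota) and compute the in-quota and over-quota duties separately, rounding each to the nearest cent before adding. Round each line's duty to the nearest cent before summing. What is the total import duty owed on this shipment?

$305,382.85

Line 1 (37.32, Galune, 1,013 units, $111,136.23):
Code 37.32 is under a tariff-rate quota (threshold 565 units). In-quota: 565 units at 1%; over-quota: 448 units at 18%.
Pro-rata value split: in-quota = $111,136.23 × 565/1,013 = $61,986.15; over-quota = $111,136.23 − $61,986.15 = $49,150.08.
In-quota duty = $61,986.15 × 1% = $619.86. Over-quota duty = $49,150.08 × 18% = $8,847.01.
Line duty = $619.86 + $8,847.01 = $9,466.87.
Line 2 (34.49, Vinay, 2,470 kg, $490,739.60):
Base rate for 34.49 is 9.5%.
34.49 has an FTA preferential rate, but origin Vinay is not Quenova; base rate stands.
Additional duty on 34.49 from Vinay: +50.8%. Applied ad valorem rate: 9.5% + 50.8% = 60.3%.
Duty = $490,739.60 × 60.3% = $295,915.98.
Total = $9,466.87 + $295,915.98 = $305,382.85.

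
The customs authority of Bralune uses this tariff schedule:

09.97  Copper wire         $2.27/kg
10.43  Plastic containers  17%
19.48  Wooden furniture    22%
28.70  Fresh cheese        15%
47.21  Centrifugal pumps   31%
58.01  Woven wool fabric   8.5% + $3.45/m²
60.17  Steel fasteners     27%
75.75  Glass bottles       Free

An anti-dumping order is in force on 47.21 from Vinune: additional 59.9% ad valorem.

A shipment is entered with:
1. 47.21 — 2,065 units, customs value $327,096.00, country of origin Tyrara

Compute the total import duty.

$101,399.76

Line 1 (47.21, Tyrara, 2,065 units, $327,096.00):
Base rate for 47.21 is 31%.
The additional-duty order on 47.21 targets Vinune, not Tyrara; it does not apply.
Duty = $327,096.00 × 31% = $101,399.76.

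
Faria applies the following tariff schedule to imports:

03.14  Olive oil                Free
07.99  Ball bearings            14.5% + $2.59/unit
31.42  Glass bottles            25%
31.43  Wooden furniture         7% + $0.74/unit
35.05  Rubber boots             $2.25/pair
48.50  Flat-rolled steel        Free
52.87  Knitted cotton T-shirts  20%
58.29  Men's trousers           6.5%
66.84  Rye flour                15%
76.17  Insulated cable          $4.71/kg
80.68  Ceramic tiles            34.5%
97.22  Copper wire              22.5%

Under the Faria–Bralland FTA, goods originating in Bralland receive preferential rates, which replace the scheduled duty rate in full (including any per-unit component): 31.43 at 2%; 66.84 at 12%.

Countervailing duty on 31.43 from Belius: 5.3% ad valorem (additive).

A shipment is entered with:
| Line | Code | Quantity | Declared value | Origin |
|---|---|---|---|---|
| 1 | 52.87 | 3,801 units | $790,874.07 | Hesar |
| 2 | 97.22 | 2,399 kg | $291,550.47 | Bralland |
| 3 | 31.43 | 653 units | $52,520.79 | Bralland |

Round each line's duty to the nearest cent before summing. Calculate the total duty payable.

Line 1 (52.87, Hesar, 3,801 units, $790,874.07):
Base rate for 52.87 is 20%.
Duty = $790,874.07 × 20% = $158,174.81.
Line 2 (97.22, Bralland, 2,399 kg, $291,550.47):
Base rate for 97.22 is 22.5%.
Origin Bralland is the FTA partner but 97.22 is not on the preference list; base rate stands.
Duty = $291,550.47 × 22.5% = $65,598.86.
Line 3 (31.43, Bralland, 653 units, $52,520.79):
Base rate for 31.43 is 7% + $0.74/unit.
Origin Bralland qualifies under the Faria–Bralland agreement and 31.43 is covered: preferential rate 2% applies instead.
The additional-duty order on 31.43 targets Belius, not Bralland; it does not apply.
Duty = $52,520.79 × 2% = $1,050.42.
Total = $158,174.81 + $65,598.86 + $1,050.42 = $224,824.09.

$224,824.09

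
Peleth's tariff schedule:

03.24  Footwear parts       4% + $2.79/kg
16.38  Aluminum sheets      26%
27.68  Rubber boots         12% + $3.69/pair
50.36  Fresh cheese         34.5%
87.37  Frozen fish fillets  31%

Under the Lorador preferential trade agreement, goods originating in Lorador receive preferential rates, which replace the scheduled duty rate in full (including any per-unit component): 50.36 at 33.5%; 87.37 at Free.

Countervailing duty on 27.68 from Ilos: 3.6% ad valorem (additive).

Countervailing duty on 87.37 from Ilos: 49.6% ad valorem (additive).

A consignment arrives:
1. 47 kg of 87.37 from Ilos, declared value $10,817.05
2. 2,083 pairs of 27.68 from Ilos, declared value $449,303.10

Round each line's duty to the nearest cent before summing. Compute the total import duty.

Line 1 (87.37, Ilos, 47 kg, $10,817.05):
Base rate for 87.37 is 31%.
87.37 has an FTA preferential rate, but origin Ilos is not Lorador; base rate stands.
Additional duty on 87.37 from Ilos: +49.6%. Applied ad valorem rate: 31% + 49.6% = 80.6%.
Duty = $10,817.05 × 80.6% = $8,718.54.
Line 2 (27.68, Ilos, 2,083 pairs, $449,303.10):
Base rate for 27.68 is 12% + $3.69/pair.
Additional duty on 27.68 from Ilos: +3.6%. Applied ad valorem rate: 12% + 3.6% = 15.6%.
Duty = $449,303.10 × 15.6% + 2,083 × $3.69 = $77,777.55.
Total = $8,718.54 + $77,777.55 = $86,496.09.

$86,496.09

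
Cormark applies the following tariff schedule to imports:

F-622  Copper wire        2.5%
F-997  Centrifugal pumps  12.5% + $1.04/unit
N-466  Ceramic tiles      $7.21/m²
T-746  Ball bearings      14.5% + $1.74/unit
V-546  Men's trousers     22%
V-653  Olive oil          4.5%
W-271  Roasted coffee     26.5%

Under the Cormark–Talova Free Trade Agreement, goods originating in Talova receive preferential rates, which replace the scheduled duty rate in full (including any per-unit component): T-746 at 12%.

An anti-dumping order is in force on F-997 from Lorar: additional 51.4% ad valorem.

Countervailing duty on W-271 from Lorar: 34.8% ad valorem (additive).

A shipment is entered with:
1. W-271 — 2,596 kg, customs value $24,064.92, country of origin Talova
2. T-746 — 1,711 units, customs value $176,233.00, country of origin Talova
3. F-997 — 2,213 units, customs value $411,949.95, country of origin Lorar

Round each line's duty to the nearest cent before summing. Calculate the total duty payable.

$293,062.70

Line 1 (W-271, Talova, 2,596 kg, $24,064.92):
Base rate for W-271 is 26.5%.
Origin Talova is the FTA partner but W-271 is not on the preference list; base rate stands.
The additional-duty order on W-271 targets Lorar, not Talova; it does not apply.
Duty = $24,064.92 × 26.5% = $6,377.20.
Line 2 (T-746, Talova, 1,711 units, $176,233.00):
Base rate for T-746 is 14.5% + $1.74/unit.
Origin Talova qualifies under the Cormark–Talova agreement and T-746 is covered: preferential rate 12% applies instead.
Duty = $176,233.00 × 12% = $21,147.96.
Line 3 (F-997, Lorar, 2,213 units, $411,949.95):
Base rate for F-997 is 12.5% + $1.04/unit.
Additional duty on F-997 from Lorar: +51.4%. Applied ad valorem rate: 12.5% + 51.4% = 63.9%.
Duty = $411,949.95 × 63.9% + 2,213 × $1.04 = $265,537.54.
Total = $6,377.20 + $21,147.96 + $265,537.54 = $293,062.70.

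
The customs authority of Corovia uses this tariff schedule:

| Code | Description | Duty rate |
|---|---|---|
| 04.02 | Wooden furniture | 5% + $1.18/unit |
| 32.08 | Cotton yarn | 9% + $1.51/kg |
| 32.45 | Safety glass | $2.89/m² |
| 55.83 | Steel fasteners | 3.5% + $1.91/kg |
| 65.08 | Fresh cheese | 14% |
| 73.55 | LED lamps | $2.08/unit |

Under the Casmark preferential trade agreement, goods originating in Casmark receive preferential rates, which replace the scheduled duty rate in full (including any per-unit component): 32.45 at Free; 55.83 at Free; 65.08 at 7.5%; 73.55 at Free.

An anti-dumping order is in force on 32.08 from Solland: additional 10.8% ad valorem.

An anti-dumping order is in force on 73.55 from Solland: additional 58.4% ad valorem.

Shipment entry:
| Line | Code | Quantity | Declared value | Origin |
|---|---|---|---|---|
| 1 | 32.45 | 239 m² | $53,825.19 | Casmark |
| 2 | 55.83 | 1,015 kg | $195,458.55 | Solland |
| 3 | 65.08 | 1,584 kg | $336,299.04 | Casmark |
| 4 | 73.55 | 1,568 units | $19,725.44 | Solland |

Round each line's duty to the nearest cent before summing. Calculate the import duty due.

Line 1 (32.45, Casmark, 239 m², $53,825.19):
Base rate for 32.45 is $2.89/m².
Origin Casmark qualifies under the Corovia–Casmark agreement and 32.45 is covered: preferential rate Free applies instead.
Duty = $53,825.19 × 0% = $0.00.
Line 2 (55.83, Solland, 1,015 kg, $195,458.55):
Base rate for 55.83 is 3.5% + $1.91/kg.
55.83 has an FTA preferential rate, but origin Solland is not Casmark; base rate stands.
Duty = $195,458.55 × 3.5% + 1,015 × $1.91 = $8,779.70.
Line 3 (65.08, Casmark, 1,584 kg, $336,299.04):
Base rate for 65.08 is 14%.
Origin Casmark qualifies under the Corovia–Casmark agreement and 65.08 is covered: preferential rate 7.5% applies instead.
Duty = $336,299.04 × 7.5% = $25,222.43.
Line 4 (73.55, Solland, 1,568 units, $19,725.44):
Base rate for 73.55 is $2.08/unit.
73.55 has an FTA preferential rate, but origin Solland is not Casmark; base rate stands.
Additional duty on 73.55 from Solland: +58.4% ad valorem. Applied ad valorem rate = 58.4%.
Duty = $19,725.44 × 58.4% + 1,568 × $2.08 = $14,781.10.
Total = $0.00 + $8,779.70 + $25,222.43 + $14,781.10 = $48,783.23.

$48,783.23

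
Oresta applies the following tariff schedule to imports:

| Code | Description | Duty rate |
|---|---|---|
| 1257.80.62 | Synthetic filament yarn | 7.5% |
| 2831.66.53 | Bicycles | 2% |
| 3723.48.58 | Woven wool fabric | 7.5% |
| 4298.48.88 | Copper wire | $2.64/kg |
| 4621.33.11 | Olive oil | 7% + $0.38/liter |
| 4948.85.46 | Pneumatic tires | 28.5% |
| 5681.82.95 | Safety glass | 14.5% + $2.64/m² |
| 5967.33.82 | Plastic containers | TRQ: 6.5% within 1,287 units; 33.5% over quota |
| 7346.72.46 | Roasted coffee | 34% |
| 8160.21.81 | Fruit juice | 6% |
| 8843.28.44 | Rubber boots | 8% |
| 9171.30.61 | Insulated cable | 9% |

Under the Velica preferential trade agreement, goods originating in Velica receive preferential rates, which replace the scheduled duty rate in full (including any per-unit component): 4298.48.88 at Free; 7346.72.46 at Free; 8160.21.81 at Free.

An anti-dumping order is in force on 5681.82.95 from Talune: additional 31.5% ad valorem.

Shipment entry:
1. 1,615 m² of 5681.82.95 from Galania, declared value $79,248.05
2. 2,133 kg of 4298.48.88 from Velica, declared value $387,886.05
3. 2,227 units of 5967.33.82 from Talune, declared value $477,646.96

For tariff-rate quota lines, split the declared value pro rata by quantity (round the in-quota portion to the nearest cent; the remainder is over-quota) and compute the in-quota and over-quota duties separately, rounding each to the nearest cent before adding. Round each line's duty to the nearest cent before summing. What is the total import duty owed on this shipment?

$101,236.64

Line 1 (5681.82.95, Galania, 1,615 m², $79,248.05):
Base rate for 5681.82.95 is 14.5% + $2.64/m².
The additional-duty order on 5681.82.95 targets Talune, not Galania; it does not apply.
Duty = $79,248.05 × 14.5% + 1,615 × $2.64 = $15,754.57.
Line 2 (4298.48.88, Velica, 2,133 kg, $387,886.05):
Base rate for 4298.48.88 is $2.64/kg.
Origin Velica qualifies under the Oresta–Velica agreement and 4298.48.88 is covered: preferential rate Free applies instead.
Duty = $387,886.05 × 0% = $0.00.
Line 3 (5967.33.82, Talune, 2,227 units, $477,646.96):
Code 5967.33.82 is under a tariff-rate quota (threshold 1,287 units). In-quota: 1,287 units at 6.5%; over-quota: 940 units at 33.5%.
Pro-rata value split: in-quota = $477,646.96 × 1,287/2,227 = $276,035.76; over-quota = $477,646.96 − $276,035.76 = $201,611.20.
In-quota duty = $276,035.76 × 6.5% = $17,942.32. Over-quota duty = $201,611.20 × 33.5% = $67,539.75.
Line duty = $17,942.32 + $67,539.75 = $85,482.07.
Total = $15,754.57 + $0.00 + $85,482.07 = $101,236.64.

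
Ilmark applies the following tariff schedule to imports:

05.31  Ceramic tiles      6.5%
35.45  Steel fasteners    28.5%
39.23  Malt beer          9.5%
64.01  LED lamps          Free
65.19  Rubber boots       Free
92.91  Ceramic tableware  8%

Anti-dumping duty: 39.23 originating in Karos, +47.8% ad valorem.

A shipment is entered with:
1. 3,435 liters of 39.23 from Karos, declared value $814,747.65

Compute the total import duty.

$466,850.40

Line 1 (39.23, Karos, 3,435 liters, $814,747.65):
Base rate for 39.23 is 9.5%.
Additional duty on 39.23 from Karos: +47.8%. Applied ad valorem rate: 9.5% + 47.8% = 57.3%.
Duty = $814,747.65 × 57.3% = $466,850.40.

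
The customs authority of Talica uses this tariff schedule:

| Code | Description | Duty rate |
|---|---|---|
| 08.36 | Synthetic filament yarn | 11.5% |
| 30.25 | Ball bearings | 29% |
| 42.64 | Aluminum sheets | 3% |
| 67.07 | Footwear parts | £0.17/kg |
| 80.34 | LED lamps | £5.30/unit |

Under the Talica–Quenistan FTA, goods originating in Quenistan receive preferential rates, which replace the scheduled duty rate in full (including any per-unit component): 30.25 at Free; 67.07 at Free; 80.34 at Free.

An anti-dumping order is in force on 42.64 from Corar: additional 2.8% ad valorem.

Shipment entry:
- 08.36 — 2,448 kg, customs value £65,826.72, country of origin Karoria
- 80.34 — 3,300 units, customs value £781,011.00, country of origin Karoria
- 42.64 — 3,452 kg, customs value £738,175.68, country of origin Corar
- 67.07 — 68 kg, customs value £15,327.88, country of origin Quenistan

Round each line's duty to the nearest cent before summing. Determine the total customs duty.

Line 1 (08.36, Karoria, 2,448 kg, £65,826.72):
Base rate for 08.36 is 11.5%.
Duty = £65,826.72 × 11.5% = £7,570.07.
Line 2 (80.34, Karoria, 3,300 units, £781,011.00):
Base rate for 80.34 is £5.30/unit.
80.34 has an FTA preferential rate, but origin Karoria is not Quenistan; base rate stands.
Duty = 3,300 × £5.30 = £17,490.00.
Line 3 (42.64, Corar, 3,452 kg, £738,175.68):
Base rate for 42.64 is 3%.
Additional duty on 42.64 from Corar: +2.8%. Applied ad valorem rate: 3% + 2.8% = 5.8%.
Duty = £738,175.68 × 5.8% = £42,814.19.
Line 4 (67.07, Quenistan, 68 kg, £15,327.88):
Base rate for 67.07 is £0.17/kg.
Origin Quenistan qualifies under the Talica–Quenistan agreement and 67.07 is covered: preferential rate Free applies instead.
Duty = £15,327.88 × 0% = £0.00.
Total = £7,570.07 + £17,490.00 + £42,814.19 + £0.00 = £67,874.26.

£67,874.26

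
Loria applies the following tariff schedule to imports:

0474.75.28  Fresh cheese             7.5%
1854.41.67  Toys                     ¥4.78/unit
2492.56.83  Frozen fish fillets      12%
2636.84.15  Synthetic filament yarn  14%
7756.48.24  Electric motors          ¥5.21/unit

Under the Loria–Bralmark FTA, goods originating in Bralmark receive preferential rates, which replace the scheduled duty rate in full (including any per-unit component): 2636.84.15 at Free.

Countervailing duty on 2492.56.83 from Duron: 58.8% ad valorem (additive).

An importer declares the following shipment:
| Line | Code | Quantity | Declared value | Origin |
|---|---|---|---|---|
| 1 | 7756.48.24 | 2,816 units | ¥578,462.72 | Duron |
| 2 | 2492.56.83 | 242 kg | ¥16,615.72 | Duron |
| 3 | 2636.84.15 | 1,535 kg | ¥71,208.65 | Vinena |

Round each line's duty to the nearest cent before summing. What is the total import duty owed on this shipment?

¥36,404.50

Line 1 (7756.48.24, Duron, 2,816 units, ¥578,462.72):
Base rate for 7756.48.24 is ¥5.21/unit.
Duty = 2,816 × ¥5.21 = ¥14,671.36.
Line 2 (2492.56.83, Duron, 242 kg, ¥16,615.72):
Base rate for 2492.56.83 is 12%.
Additional duty on 2492.56.83 from Duron: +58.8%. Applied ad valorem rate: 12% + 58.8% = 70.8%.
Duty = ¥16,615.72 × 70.8% = ¥11,763.93.
Line 3 (2636.84.15, Vinena, 1,535 kg, ¥71,208.65):
Base rate for 2636.84.15 is 14%.
2636.84.15 has an FTA preferential rate, but origin Vinena is not Bralmark; base rate stands.
Duty = ¥71,208.65 × 14% = ¥9,969.21.
Total = ¥14,671.36 + ¥11,763.93 + ¥9,969.21 = ¥36,404.50.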